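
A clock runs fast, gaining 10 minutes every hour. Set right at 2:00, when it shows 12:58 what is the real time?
For every 60 true minutes, the faulty clock advances 70 minutes, so 1 faulty-clock minute corresponds to 60/70 true minutes.
From 2:00 to 12:58 on the faulty dial is 658 minutes.
True elapsed: 658 x 60/70 = 564 minutes = 9 hours and 24 minutes.
True time: 2:00 + 9 hours and 24 minutes = 11:24.

Final answer: 11:24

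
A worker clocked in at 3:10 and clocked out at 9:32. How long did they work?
From 3:10 to 9:32:
(9 x 60 + 32) - (3 x 60 + 10) = 572 - 190 = 382 minutes
= 6 hours and 22 minutes

Final answer: 6 hours and 22 minutes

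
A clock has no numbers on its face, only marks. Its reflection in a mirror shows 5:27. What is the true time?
Reflection across the vertical (12-6) axis maps a hand at angle A degrees to (360 - A) degrees, which sends a reading of T minutes past 12:00 to (720 - T) minutes past 12:00.
Mirror reads 5:27 = 327 minutes past 12:00.
Actual time: (720 - 327) mod 720 = 393 minutes = 6:33.

Final answer: 6:33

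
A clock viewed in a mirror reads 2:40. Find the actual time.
Reflection across the vertical (12-6) axis maps a hand at angle A degrees to (360 - A) degrees, which sends a reading of T minutes past 12:00 to (720 - T) minutes past 12:00.
Mirror reads 2:40 = 160 minutes past 12:00.
Actual time: (720 - 160) mod 720 = 560 minutes = 9:20.

Final answer: 9:20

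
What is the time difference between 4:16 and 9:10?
From 4:16 to 9:10:
(9 x 60 + 10) - (4 x 60 + 16) = 550 - 256 = 294 minutes
= 4 hours and 54 minutes

Final answer: 4 hours and 54 minutes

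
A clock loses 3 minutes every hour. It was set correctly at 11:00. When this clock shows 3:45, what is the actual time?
For every 60 true minutes, the faulty clock advances 57 minutes, so 1 faulty-clock minute corresponds to 60/57 true minutes.
From 11:00 to 3:45 on the faulty dial is 285 minutes.
True elapsed: 285 x 60/57 = 300 minutes = 5 hours.
True time: 11:00 + 5 hours = 4:00.

Final answer: 4:00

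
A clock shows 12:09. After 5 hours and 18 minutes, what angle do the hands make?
First find the time 5 hours and 18 minutes after 12:09.
Total minutes: 12 x 60 + 9 + 5 x 60 + 18 = 1047.
1047 mod 720 = 327 minutes = 5:27.
Now compute the angle at 5:27:
Hour hand: 5 x 30 + 27 x 0.5 = 163.5 degrees
Minute hand: 27 x 6 = 162 degrees
Difference: |163.5 - 162| = 1.5 degrees
The angle is 1.5 degrees

Final answer: 1.5 degrees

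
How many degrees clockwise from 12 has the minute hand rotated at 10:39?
The minute hand moves 6 degrees per minute.
At 10:39: 39 x 6 = 234 degrees

Final answer: 234 degrees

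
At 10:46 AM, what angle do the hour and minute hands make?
Hour hand position: 10 x 30 + 46 x 0.5 = 323 degrees
Minute hand position: 46 x 6 = 276 degrees
Difference: |323 - 276| = 47 degrees
The angle between the hands is 47 degrees

Final answer: 47 degrees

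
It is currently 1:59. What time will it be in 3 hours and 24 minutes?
Starting time: 1:59
Adding 24 minutes to 59 minutes: 59 + 24 = 83 minutes = 1 hour and 23 minutes
Adding 3 hours: 1 + 3 + 1 (carry) = 5
Final time: 5:23

Final answer: 5:23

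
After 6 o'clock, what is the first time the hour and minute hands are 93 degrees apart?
At t minutes past 6:00, the hour hand is at 30 x 6 + 0.5t degrees and the minute hand is at 6t degrees.
The smaller angle between them is 93 degrees when |30H - 5.5t| = 93 or |30H - 5.5t| = 267.
With H = 6, solve 30 x 6 - 5.5t = +/- target for each target:
  t = (30 x 6 - 93) / 5.5 = 15.82
  t = (30 x 6 + 93) / 5.5 = 49.64
  t = (30 x 6 - 267) / 5.5 = -15.82 (outside (0, 60))
  t = (30 x 6 + 267) / 5.5 = 81.27 (outside (0, 60))
Valid solutions in (0, 60): {15.82, 49.64} minutes.
The first occurrence is t = 15.82 minutes.
The hands form a 93-degree angle at 15.82 minutes past 6:00.

Final answer: 15.82 minutes past 6:00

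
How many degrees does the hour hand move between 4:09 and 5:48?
The hour hand moves 0.5 degrees per minute.
Time elapsed: 5:48 - 4:09 = 99 minutes
Angular displacement: 99 x 0.5 = 49.5 degrees

Final answer: 49.5 degrees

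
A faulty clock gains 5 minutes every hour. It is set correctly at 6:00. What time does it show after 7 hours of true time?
For every 60 true minutes, the faulty clock advances 60 + 5 = 65 minutes.
True elapsed: 7 hours = 420 minutes.
Faulty clock advances: 420 x 65/60 = 455 minutes (drift: 35 minutes ahead).
Shown time: 6:00 + 455 minutes = 1:35.

Final answer: 1:35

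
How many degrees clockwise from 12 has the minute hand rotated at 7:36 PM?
The minute hand moves 6 degrees per minute.
At 7:36: 36 x 6 = 216 degrees

Final answer: 216 degrees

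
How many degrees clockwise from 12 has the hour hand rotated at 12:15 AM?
The hour hand moves 30 degrees per hour and 0.5 degrees per minute.
At 12:15: (0) x 30 + 15 x 0.5 = 0 + 7.5 = 7.5 degrees

Final answer: 7.5 degrees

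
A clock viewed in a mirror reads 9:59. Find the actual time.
Reflection across the vertical (12-6) axis maps a hand at angle A degrees to (360 - A) degrees, which sends a reading of T minutes past 12:00 to (720 - T) minutes past 12:00.
Mirror reads 9:59 = 599 minutes past 12:00.
Actual time: (720 - 599) mod 720 = 121 minutes = 2:01.

Final answer: 2:01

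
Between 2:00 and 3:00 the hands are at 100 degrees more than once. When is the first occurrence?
At t minutes past 2:00, the hour hand is at 30 x 2 + 0.5t degrees and the minute hand is at 6t degrees.
The smaller angle between them is 100 degrees when |30H - 5.5t| = 100 or |30H - 5.5t| = 260.
With H = 2, solve 30 x 2 - 5.5t = +/- target for each target:
  t = (30 x 2 - 100) / 5.5 = -7.27 (outside (0, 60))
  t = (30 x 2 + 100) / 5.5 = 29.09
  t = (30 x 2 - 260) / 5.5 = -36.36 (outside (0, 60))
  t = (30 x 2 + 260) / 5.5 = 58.18
Valid solutions in (0, 60): {29.09, 58.18} minutes.
The first occurrence is t = 29.09 minutes.
The hands form a 100-degree angle at 29.09 minutes past 2:00.

Final answer: 29.09 minutes past 2:00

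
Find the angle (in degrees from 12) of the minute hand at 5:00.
The minute hand moves 6 degrees per minute.
At 5:00: 0 x 6 = 0 degrees

Final answer: 0 degrees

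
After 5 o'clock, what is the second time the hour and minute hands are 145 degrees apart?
At t minutes past 5:00, the hour hand is at 30 x 5 + 0.5t degrees and the minute hand is at 6t degrees.
The smaller angle between them is 145 degrees when |30H - 5.5t| = 145 or |30H - 5.5t| = 215.
With H = 5, solve 30 x 5 - 5.5t = +/- target for each target:
  t = (30 x 5 - 145) / 5.5 = 0.91
  t = (30 x 5 + 145) / 5.5 = 53.64
  t = (30 x 5 - 215) / 5.5 = -11.82 (outside (0, 60))
  t = (30 x 5 + 215) / 5.5 = 66.36 (outside (0, 60))
Valid solutions in (0, 60): {0.91, 53.64} minutes.
The second occurrence is t = 53.64 minutes.
The hands form a 145-degree angle at 53.64 minutes past 5:00.

Final answer: 53.64 minutes past 5:00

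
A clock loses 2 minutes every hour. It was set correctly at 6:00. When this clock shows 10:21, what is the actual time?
For every 60 true minutes, the faulty clock advances 58 minutes, so 1 faulty-clock minute corresponds to 60/58 true minutes.
From 6:00 to 10:21 on the faulty dial is 261 minutes.
True elapsed: 261 x 60/58 = 270 minutes = 4 hours and 30 minutes.
True time: 6:00 + 4 hours and 30 minutes = 10:30.

Final answer: 10:30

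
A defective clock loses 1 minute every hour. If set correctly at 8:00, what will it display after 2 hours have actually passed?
For every 60 true minutes, the faulty clock advances 60 - 1 = 59 minutes.
True elapsed: 2 hours = 120 minutes.
Faulty clock advances: 120 x 59/60 = 118 minutes (drift: 2 minutes behind).
Shown time: 8:00 + 118 minutes = 9:58.

Final answer: 9:58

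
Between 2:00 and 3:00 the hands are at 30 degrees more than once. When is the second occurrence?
At t minutes past 2:00, the hour hand is at 30 x 2 + 0.5t degrees and the minute hand is at 6t degrees.
The smaller angle between them is 30 degrees when |30H - 5.5t| = 30 or |30H - 5.5t| = 330.
With H = 2, solve 30 x 2 - 5.5t = +/- target for each target:
  t = (30 x 2 - 30) / 5.5 = 5.45
  t = (30 x 2 + 30) / 5.5 = 16.36
  t = (30 x 2 - 330) / 5.5 = -49.09 (outside (0, 60))
  t = (30 x 2 + 330) / 5.5 = 70.91 (outside (0, 60))
Valid solutions in (0, 60): {5.45, 16.36} minutes.
The second occurrence is t = 16.36 minutes.
The hands form a 30-degree angle at 16.36 minutes past 2:00.

Final answer: 16.36 minutes past 2:00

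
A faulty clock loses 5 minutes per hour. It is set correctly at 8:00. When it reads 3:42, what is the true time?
For every 60 true minutes, the faulty clock advances 55 minutes, so 1 faulty-clock minute corresponds to 60/55 true minutes.
From 8:00 to 3:42 on the faulty dial is 462 minutes.
True elapsed: 462 x 60/55 = 504 minutes = 8 hours and 24 minutes.
True time: 8:00 + 8 hours and 24 minutes = 4:24.

Final answer: 4:24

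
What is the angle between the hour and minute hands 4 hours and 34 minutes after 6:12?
First find the time 4 hours and 34 minutes after 6:12.
Total minutes: 6 x 60 + 12 + 4 x 60 + 34 = 646.
646 mod 720 = 646 minutes = 10:46.
Now compute the angle at 10:46:
Hour hand: 10 x 30 + 46 x 0.5 = 323 degrees
Minute hand: 46 x 6 = 276 degrees
Difference: |323 - 276| = 47 degrees
The angle is 47 degrees

Final answer: 47 degrees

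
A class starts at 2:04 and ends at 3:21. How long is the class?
From 2:04 to 3:21:
(3 x 60 + 21) - (2 x 60 + 4) = 201 - 124 = 77 minutes
= 1 hour and 17 minutes

Final answer: 1 hour and 17 minutes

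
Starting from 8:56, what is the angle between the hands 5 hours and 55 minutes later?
First find the time 5 hours and 55 minutes after 8:56.
Total minutes: 8 x 60 + 56 + 5 x 60 + 55 = 891.
891 mod 720 = 171 minutes = 2:51.
Now compute the angle at 2:51:
Hour hand: 2 x 30 + 51 x 0.5 = 85.5 degrees
Minute hand: 51 x 6 = 306 degrees
Difference: |85.5 - 306| = 220.5 degrees
Smaller angle: 360 - 220.5 = 139.5 degrees

Final answer: 139.5 degrees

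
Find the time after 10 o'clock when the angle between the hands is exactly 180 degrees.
For hands to be 180 degrees apart: |30H - 5.5t| = 180
With H = 10: t = (30 x 10 + 180)/5.5 = 87.27 or t = (30 x 10 - 180)/5.5 = 21.82
First valid solution (0 < t < 60): t = 21.82 minutes
The hands are opposite at 21.82 minutes past 10:00.

Final answer: 21.82 minutes past 10:00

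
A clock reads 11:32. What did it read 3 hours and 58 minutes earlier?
Starting time: 11:32 = 692 total minutes past 12:00
Subtracting: 3 hours and 58 minutes = 238 minutes
692 - 238 = 454 minutes
= 7 hours and 34 minutes past 12:00 = 7:34

Final answer: 7:34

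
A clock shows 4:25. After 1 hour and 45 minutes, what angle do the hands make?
First find the time 1 hour and 45 minutes after 4:25.
Total minutes: 4 x 60 + 25 + 1 x 60 + 45 = 370.
370 mod 720 = 370 minutes = 6:10.
Now compute the angle at 6:10:
Hour hand: 6 x 30 + 10 x 0.5 = 185 degrees
Minute hand: 10 x 6 = 60 degrees
Difference: |185 - 60| = 125 degrees
The angle is 125 degrees

Final answer: 125 degrees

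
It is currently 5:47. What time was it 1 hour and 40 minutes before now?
Starting time: 5:47 = 347 total minutes past 12:00
Subtracting: 1 hour and 40 minutes = 100 minutes
347 - 100 = 247 minutes
= 4 hours and 7 minutes past 12:00 = 4:07

Final answer: 4:07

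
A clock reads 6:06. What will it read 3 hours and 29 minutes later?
Starting time: 6:06
Adding 29 minutes to 6 minutes: 6 + 29 = 35 minutes
Adding 3 hours: 6 + 3 = 9
Final time: 9:35

Final answer: 9:35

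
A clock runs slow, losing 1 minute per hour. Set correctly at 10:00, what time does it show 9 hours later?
For every 60 true minutes, the faulty clock advances 60 - 1 = 59 minutes.
True elapsed: 9 hours = 540 minutes.
Faulty clock advances: 540 x 59/60 = 531 minutes (drift: 9 minutes behind).
Shown time: 10:00 + 531 minutes = 6:51.

Final answer: 6:51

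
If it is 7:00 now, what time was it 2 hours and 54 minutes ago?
Starting time: 7:00 = 420 total minutes past 12:00
Subtracting: 2 hours and 54 minutes = 174 minutes
420 - 174 = 246 minutes
= 4 hours and 6 minutes past 12:00 = 4:06

Final answer: 4:06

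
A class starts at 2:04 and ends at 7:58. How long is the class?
From 2:04 to 7:58:
(7 x 60 + 58) - (2 x 60 + 4) = 478 - 124 = 354 minutes
= 5 hours and 54 minutes

Final answer: 5 hours and 54 minutes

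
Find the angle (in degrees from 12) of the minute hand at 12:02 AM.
The minute hand moves 6 degrees per minute.
At 12:02: 2 x 6 = 12 degrees

Final answer: 12 degrees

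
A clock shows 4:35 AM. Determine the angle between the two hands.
Hour hand position: 4 x 30 + 35 x 0.5 = 137.5 degrees
Minute hand position: 35 x 6 = 210 degrees
Difference: |137.5 - 210| = 72.5 degrees
The angle between the hands is 72.5 degrees

Final answer: 72.5 degrees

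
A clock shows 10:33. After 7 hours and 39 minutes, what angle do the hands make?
First find the time 7 hours and 39 minutes after 10:33.
Total minutes: 10 x 60 + 33 + 7 x 60 + 39 = 1092.
1092 mod 720 = 372 minutes = 6:12.
Now compute the angle at 6:12:
Hour hand: 6 x 30 + 12 x 0.5 = 186 degrees
Minute hand: 12 x 6 = 72 degrees
Difference: |186 - 72| = 114 degrees
The angle is 114 degrees

Final answer: 114 degrees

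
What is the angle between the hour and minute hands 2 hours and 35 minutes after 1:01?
First find the time 2 hours and 35 minutes after 1:01.
Total minutes: 1 x 60 + 1 + 2 x 60 + 35 = 216.
216 mod 720 = 216 minutes = 3:36.
Now compute the angle at 3:36:
Hour hand: 3 x 30 + 36 x 0.5 = 108 degrees
Minute hand: 36 x 6 = 216 degrees
Difference: |108 - 216| = 108 degrees
The angle is 108 degrees

Final answer: 108 degrees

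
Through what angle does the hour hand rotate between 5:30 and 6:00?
The hour hand moves 0.5 degrees per minute.
Time elapsed: 6:00 - 5:30 = 30 minutes
Angular displacement: 30 x 0.5 = 15 degrees

Final answer: 15 degrees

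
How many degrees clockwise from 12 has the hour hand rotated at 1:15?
The hour hand moves 30 degrees per hour and 0.5 degrees per minute.
At 1:15: (1) x 30 + 15 x 0.5 = 30 + 7.5 = 37.5 degrees

Final answer: 37.5 degrees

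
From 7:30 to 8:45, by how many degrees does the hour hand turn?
The hour hand moves 0.5 degrees per minute.
Time elapsed: 8:45 - 7:30 = 75 minutes
Angular displacement: 75 x 0.5 = 37.5 degrees

Final answer: 37.5 degrees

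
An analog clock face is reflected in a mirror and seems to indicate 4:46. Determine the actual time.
Reflection across the vertical (12-6) axis maps a hand at angle A degrees to (360 - A) degrees, which sends a reading of T minutes past 12:00 to (720 - T) minutes past 12:00.
Mirror reads 4:46 = 286 minutes past 12:00.
Actual time: (720 - 286) mod 720 = 434 minutes = 7:14.

Final answer: 7:14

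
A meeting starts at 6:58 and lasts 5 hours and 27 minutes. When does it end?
Starting time: 6:58
Adding 27 minutes to 58 minutes: 58 + 27 = 85 minutes = 1 hour and 25 minutes
Adding 5 hours: 6 + 5 + 1 (carry) = 12
Final time: 12:25

Final answer: 12:25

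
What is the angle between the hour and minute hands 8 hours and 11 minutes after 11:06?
First find the time 8 hours and 11 minutes after 11:06.
Total minutes: 11 x 60 + 6 + 8 x 60 + 11 = 1157.
1157 mod 720 = 437 minutes = 7:17.
Now compute the angle at 7:17:
Hour hand: 7 x 30 + 17 x 0.5 = 218.5 degrees
Minute hand: 17 x 6 = 102 degrees
Difference: |218.5 - 102| = 116.5 degrees
The angle is 116.5 degrees

Final answer: 116.5 degrees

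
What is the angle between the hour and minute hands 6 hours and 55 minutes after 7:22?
First find the time 6 hours and 55 minutes after 7:22.
Total minutes: 7 x 60 + 22 + 6 x 60 + 55 = 857.
857 mod 720 = 137 minutes = 2:17.
Now compute the angle at 2:17:
Hour hand: 2 x 30 + 17 x 0.5 = 68.5 degrees
Minute hand: 17 x 6 = 102 degrees
Difference: |68.5 - 102| = 33.5 degrees
The angle is 33.5 degrees

Final answer: 33.5 degrees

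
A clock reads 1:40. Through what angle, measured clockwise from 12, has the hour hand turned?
The hour hand moves 30 degrees per hour and 0.5 degrees per minute.
At 1:40: (1) x 30 + 40 x 0.5 = 30 + 20 = 50 degrees

Final answer: 50 degrees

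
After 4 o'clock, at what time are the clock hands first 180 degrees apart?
For hands to be 180 degrees apart: |30H - 5.5t| = 180
With H = 4: t = (30 x 4 + 180)/5.5 = 54.55 or t = (30 x 4 - 180)/5.5 = -10.91
First valid solution (0 < t < 60): t = 54.55 minutes
The hands are opposite at 54.55 minutes past 4:00.

Final answer: 54.55 minutes past 4:00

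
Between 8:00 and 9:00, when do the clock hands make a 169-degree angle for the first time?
At t minutes past 8:00, the hour hand is at 30 x 8 + 0.5t degrees and the minute hand is at 6t degrees.
The smaller angle between them is 169 degrees when |30H - 5.5t| = 169 or |30H - 5.5t| = 191.
With H = 8, solve 30 x 8 - 5.5t = +/- target for each target:
  t = (30 x 8 - 169) / 5.5 = 12.91
  t = (30 x 8 + 169) / 5.5 = 74.36 (outside (0, 60))
  t = (30 x 8 - 191) / 5.5 = 8.91
  t = (30 x 8 + 191) / 5.5 = 78.36 (outside (0, 60))
Valid solutions in (0, 60): {8.91, 12.91} minutes.
The first occurrence is t = 8.91 minutes.
The hands form a 169-degree angle at 8.91 minutes past 8:00.

Final answer: 8.91 minutes past 8:00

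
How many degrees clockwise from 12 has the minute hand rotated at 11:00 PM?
The minute hand moves 6 degrees per minute.
At 11:00: 0 x 6 = 0 degrees

Final answer: 0 degrees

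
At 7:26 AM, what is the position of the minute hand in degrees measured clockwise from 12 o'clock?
The minute hand moves 6 degrees per minute.
At 7:26: 26 x 6 = 156 degrees

Final answer: 156 degrees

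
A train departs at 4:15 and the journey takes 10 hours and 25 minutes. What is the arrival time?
Starting time: 4:15
Adding 25 minutes to 15 minutes: 15 + 25 = 40 minutes
Adding 10 hours: 4 + 10 = 14 - 12 = 2
Final time: 2:40

Final answer: 2:40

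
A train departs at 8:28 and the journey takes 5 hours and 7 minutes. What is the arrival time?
Starting time: 8:28
Adding 7 minutes to 28 minutes: 28 + 7 = 35 minutes
Adding 5 hours: 8 + 5 = 13 - 12 = 1
Final time: 1:35

Final answer: 1:35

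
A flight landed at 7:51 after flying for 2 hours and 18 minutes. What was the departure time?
Starting time: 7:51 = 471 total minutes past 12:00
Subtracting: 2 hours and 18 minutes = 138 minutes
471 - 138 = 333 minutes
= 5 hours and 33 minutes past 12:00 = 5:33

Final answer: 5:33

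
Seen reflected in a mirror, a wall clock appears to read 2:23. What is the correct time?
Reflection across the vertical (12-6) axis maps a hand at angle A degrees to (360 - A) degrees, which sends a reading of T minutes past 12:00 to (720 - T) minutes past 12:00.
Mirror reads 2:23 = 143 minutes past 12:00.
Actual time: (720 - 143) mod 720 = 577 minutes = 9:37.

Final answer: 9:37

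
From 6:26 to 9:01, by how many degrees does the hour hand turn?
The hour hand moves 0.5 degrees per minute.
Time elapsed: 9:01 - 6:26 = 155 minutes
Angular displacement: 155 x 0.5 = 77.5 degrees

Final answer: 77.5 degrees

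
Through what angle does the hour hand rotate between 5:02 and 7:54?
The hour hand moves 0.5 degrees per minute.
Time elapsed: 7:54 - 5:02 = 172 minutes
Angular displacement: 172 x 0.5 = 86 degrees

Final answer: 86 degrees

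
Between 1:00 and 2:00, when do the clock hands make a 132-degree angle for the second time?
At t minutes past 1:00, the hour hand is at 30 x 1 + 0.5t degrees and the minute hand is at 6t degrees.
The smaller angle between them is 132 degrees when |30H - 5.5t| = 132 or |30H - 5.5t| = 228.
With H = 1, solve 30 x 1 - 5.5t = +/- target for each target:
  t = (30 x 1 - 132) / 5.5 = -18.55 (outside (0, 60))
  t = (30 x 1 + 132) / 5.5 = 29.45
  t = (30 x 1 - 228) / 5.5 = -36 (outside (0, 60))
  t = (30 x 1 + 228) / 5.5 = 46.91
Valid solutions in (0, 60): {29.45, 46.91} minutes.
The second occurrence is t = 46.91 minutes.
The hands form a 132-degree angle at 46.91 minutes past 1:00.

Final answer: 46.91 minutes past 1:00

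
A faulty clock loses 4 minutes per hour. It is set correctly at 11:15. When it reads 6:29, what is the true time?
For every 60 true minutes, the faulty clock advances 56 minutes, so 1 faulty-clock minute corresponds to 60/56 true minutes.
From 11:15 to 6:29 on the faulty dial is 434 minutes.
True elapsed: 434 x 60/56 = 465 minutes = 7 hours and 45 minutes.
True time: 11:15 + 7 hours and 45 minutes = 7:00.

Final answer: 7:00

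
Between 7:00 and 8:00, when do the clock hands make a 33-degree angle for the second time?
At t minutes past 7:00, the hour hand is at 30 x 7 + 0.5t degrees and the minute hand is at 6t degrees.
The smaller angle between them is 33 degrees when |30H - 5.5t| = 33 or |30H - 5.5t| = 327.
With H = 7, solve 30 x 7 - 5.5t = +/- target for each target:
  t = (30 x 7 - 33) / 5.5 = 32.18
  t = (30 x 7 + 33) / 5.5 = 44.18
  t = (30 x 7 - 327) / 5.5 = -21.27 (outside (0, 60))
  t = (30 x 7 + 327) / 5.5 = 97.64 (outside (0, 60))
Valid solutions in (0, 60): {32.18, 44.18} minutes.
The second occurrence is t = 44.18 minutes.
The hands form a 33-degree angle at 44.18 minutes past 7:00.

Final answer: 44.18 minutes past 7:00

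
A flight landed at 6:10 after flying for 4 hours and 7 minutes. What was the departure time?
Starting time: 6:10 = 370 total minutes past 12:00
Subtracting: 4 hours and 7 minutes = 247 minutes
370 - 247 = 123 minutes
= 2 hours and 3 minutes past 12:00 = 2:03

Final answer: 2:03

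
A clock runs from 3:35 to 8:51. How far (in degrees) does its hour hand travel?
The hour hand moves 0.5 degrees per minute.
Time elapsed: 8:51 - 3:35 = 316 minutes
Angular displacement: 316 x 0.5 = 158 degrees

Final answer: 158 degrees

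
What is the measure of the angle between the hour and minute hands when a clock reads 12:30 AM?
Hour hand position: 0 x 30 + 30 x 0.5 = 15 degrees
Minute hand position: 30 x 6 = 180 degrees
Difference: |15 - 180| = 165 degrees
The angle between the hands is 165 degrees

Final answer: 165 degrees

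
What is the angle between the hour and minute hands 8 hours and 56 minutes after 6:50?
First find the time 8 hours and 56 minutes after 6:50.
Total minutes: 6 x 60 + 50 + 8 x 60 + 56 = 946.
946 mod 720 = 226 minutes = 3:46.
Now compute the angle at 3:46:
Hour hand: 3 x 30 + 46 x 0.5 = 113 degrees
Minute hand: 46 x 6 = 276 degrees
Difference: |113 - 276| = 163 degrees
The angle is 163 degrees

Final answer: 163 degrees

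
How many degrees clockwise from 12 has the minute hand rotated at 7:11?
The minute hand moves 6 degrees per minute.
At 7:11: 11 x 6 = 66 degrees

Final answer: 66 degrees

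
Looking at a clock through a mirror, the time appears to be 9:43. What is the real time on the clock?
Reflection across the vertical (12-6) axis maps a hand at angle A degrees to (360 - A) degrees, which sends a reading of T minutes past 12:00 to (720 - T) minutes past 12:00.
Mirror reads 9:43 = 583 minutes past 12:00.
Actual time: (720 - 583) mod 720 = 137 minutes = 2:17.

Final answer: 2:17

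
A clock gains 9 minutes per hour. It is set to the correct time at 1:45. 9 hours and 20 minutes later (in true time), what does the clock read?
For every 60 true minutes, the faulty clock advances 60 + 9 = 69 minutes.
True elapsed: 9 hours and 20 minutes = 560 minutes.
Faulty clock advances: 560 x 69/60 = 644 minutes (drift: 84 minutes ahead).
Shown time: 1:45 + 644 minutes = 12:29.

Final answer: 12:29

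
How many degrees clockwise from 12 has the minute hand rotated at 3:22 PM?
The minute hand moves 6 degrees per minute.
At 3:22: 22 x 6 = 132 degrees

Final answer: 132 degrees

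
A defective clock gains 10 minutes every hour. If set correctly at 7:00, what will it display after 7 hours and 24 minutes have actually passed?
For every 60 true minutes, the faulty clock advances 60 + 10 = 70 minutes.
True elapsed: 7 hours and 24 minutes = 444 minutes.
Faulty clock advances: 444 x 70/60 = 518 minutes (drift: 74 minutes ahead).
Shown time: 7:00 + 518 minutes = 3:38.

Final answer: 3:38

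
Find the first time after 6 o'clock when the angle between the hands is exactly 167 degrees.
At t minutes past 6:00, the hour hand is at 30 x 6 + 0.5t degrees and the minute hand is at 6t degrees.
The smaller angle between them is 167 degrees when |30H - 5.5t| = 167 or |30H - 5.5t| = 193.
With H = 6, solve 30 x 6 - 5.5t = +/- target for each target:
  t = (30 x 6 - 167) / 5.5 = 2.36
  t = (30 x 6 + 167) / 5.5 = 63.09 (outside (0, 60))
  t = (30 x 6 - 193) / 5.5 = -2.36 (outside (0, 60))
  t = (30 x 6 + 193) / 5.5 = 67.82 (outside (0, 60))
Valid solutions in (0, 60): {2.36} minutes.
The first occurrence is t = 2.36 minutes.
The hands form a 167-degree angle at 2.36 minutes past 6:00.

Final answer: 2.36 minutes past 6:00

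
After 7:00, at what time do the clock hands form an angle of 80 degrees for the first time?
At t minutes past 7:00, the hour hand is at 30 x 7 + 0.5t degrees and the minute hand is at 6t degrees.
The smaller angle between them is 80 degrees when |30H - 5.5t| = 80 or |30H - 5.5t| = 280.
With H = 7, solve 30 x 7 - 5.5t = +/- target for each target:
  t = (30 x 7 - 80) / 5.5 = 23.64
  t = (30 x 7 + 80) / 5.5 = 52.73
  t = (30 x 7 - 280) / 5.5 = -12.73 (outside (0, 60))
  t = (30 x 7 + 280) / 5.5 = 89.09 (outside (0, 60))
Valid solutions in (0, 60): {23.64, 52.73} minutes.
The first occurrence is t = 23.64 minutes.
The hands form a 80-degree angle at 23.64 minutes past 7:00.

Final answer: 23.64 minutes past 7:00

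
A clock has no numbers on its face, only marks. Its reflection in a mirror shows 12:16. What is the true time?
Reflection across the vertical (12-6) axis maps a hand at angle A degrees to (360 - A) degrees, which sends a reading of T minutes past 12:00 to (720 - T) minutes past 12:00.
Mirror reads 12:16 = 16 minutes past 12:00.
Actual time: (720 - 16) mod 720 = 704 minutes = 11:44.

Final answer: 11:44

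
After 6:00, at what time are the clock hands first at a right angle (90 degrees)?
At t minutes past 6:00, the hour hand is at 30 x 6 + 0.5t degrees and the minute hand is at 6t degrees.
The smaller angle between them is 90 degrees when |30H - 5.5t| = 90 or |30H - 5.5t| = 270.
With H = 6, solve 30 x 6 - 5.5t = +/- target for each target:
  t = (30 x 6 - 90) / 5.5 = 16.36
  t = (30 x 6 + 90) / 5.5 = 49.09
  t = (30 x 6 - 270) / 5.5 = -16.36 (outside (0, 60))
  t = (30 x 6 + 270) / 5.5 = 81.82 (outside (0, 60))
Valid solutions in (0, 60): {16.36, 49.09} minutes.
First occurrence: t = 16.36 minutes.
The hands are at right angles at 16.36 minutes past 6:00.

Final answer: 16.36 minutes past 6:00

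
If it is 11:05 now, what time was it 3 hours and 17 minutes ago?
Starting time: 11:05 = 665 total minutes past 12:00
Subtracting: 3 hours and 17 minutes = 197 minutes
665 - 197 = 468 minutes
= 7 hours and 48 minutes past 12:00 = 7:48

Final answer: 7:48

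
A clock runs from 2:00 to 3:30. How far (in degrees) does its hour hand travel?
The hour hand moves 0.5 degrees per minute.
Time elapsed: 3:30 - 2:00 = 90 minutes
Angular displacement: 90 x 0.5 = 45 degrees

Final answer: 45 degrees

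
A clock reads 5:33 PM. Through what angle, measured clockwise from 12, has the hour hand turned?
The hour hand moves 30 degrees per hour and 0.5 degrees per minute.
At 5:33: (5) x 30 + 33 x 0.5 = 150 + 16.5 = 166.5 degrees

Final answer: 166.5 degrees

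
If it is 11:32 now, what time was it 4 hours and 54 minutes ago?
Starting time: 11:32 = 692 total minutes past 12:00
Subtracting: 4 hours and 54 minutes = 294 minutes
692 - 294 = 398 minutes
= 6 hours and 38 minutes past 12:00 = 6:38

Final answer: 6:38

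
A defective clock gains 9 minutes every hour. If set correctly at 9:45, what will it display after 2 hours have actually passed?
For every 60 true minutes, the faulty clock advances 60 + 9 = 69 minutes.
True elapsed: 2 hours = 120 minutes.
Faulty clock advances: 120 x 69/60 = 138 minutes (drift: 18 minutes ahead).
Shown time: 9:45 + 138 minutes = 12:03.

Final answer: 12:03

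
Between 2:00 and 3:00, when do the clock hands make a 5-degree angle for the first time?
At t minutes past 2:00, the hour hand is at 30 x 2 + 0.5t degrees and the minute hand is at 6t degrees.
The smaller angle between them is 5 degrees when |30H - 5.5t| = 5 or |30H - 5.5t| = 355.
With H = 2, solve 30 x 2 - 5.5t = +/- target for each target:
  t = (30 x 2 - 5) / 5.5 = 10
  t = (30 x 2 + 5) / 5.5 = 11.82
  t = (30 x 2 - 355) / 5.5 = -53.64 (outside (0, 60))
  t = (30 x 2 + 355) / 5.5 = 75.45 (outside (0, 60))
Valid solutions in (0, 60): {10, 11.82} minutes.
The first occurrence is t = 10 minutes.
The hands form a 5-degree angle at 10 minutes past 2:00.

Final answer: 10 minutes past 2:00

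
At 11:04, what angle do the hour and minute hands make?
Hour hand position: 11 x 30 + 4 x 0.5 = 332 degrees
Minute hand position: 4 x 6 = 24 degrees
Difference: |332 - 24| = 308 degrees
Since 308 > 180, the smaller angle is 360 - 308 = 52 degrees

Final answer: 52 degrees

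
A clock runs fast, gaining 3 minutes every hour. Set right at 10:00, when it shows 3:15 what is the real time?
For every 60 true minutes, the faulty clock advances 63 minutes, so 1 faulty-clock minute corresponds to 60/63 true minutes.
From 10:00 to 3:15 on the faulty dial is 315 minutes.
True elapsed: 315 x 60/63 = 300 minutes = 5 hours.
True time: 10:00 + 5 hours = 3:00.

Final answer: 3:00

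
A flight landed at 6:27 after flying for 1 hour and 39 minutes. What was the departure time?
Starting time: 6:27 = 387 total minutes past 12:00
Subtracting: 1 hour and 39 minutes = 99 minutes
387 - 99 = 288 minutes
= 4 hours and 48 minutes past 12:00 = 4:48

Final answer: 4:48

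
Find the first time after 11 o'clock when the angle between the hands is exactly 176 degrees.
At t minutes past 11:00, the hour hand is at 30 x 11 + 0.5t degrees and the minute hand is at 6t degrees.
The smaller angle between them is 176 degrees when |30H - 5.5t| = 176 or |30H - 5.5t| = 184.
With H = 11, solve 30 x 11 - 5.5t = +/- target for each target:
  t = (30 x 11 - 176) / 5.5 = 28
  t = (30 x 11 + 176) / 5.5 = 92 (outside (0, 60))
  t = (30 x 11 - 184) / 5.5 = 26.55
  t = (30 x 11 + 184) / 5.5 = 93.45 (outside (0, 60))
Valid solutions in (0, 60): {26.55, 28} minutes.
The first occurrence is t = 26.55 minutes.
The hands form a 176-degree angle at 26.55 minutes past 11:00.

Final answer: 26.55 minutes past 11:00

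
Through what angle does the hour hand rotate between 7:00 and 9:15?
The hour hand moves 0.5 degrees per minute.
Time elapsed: 9:15 - 7:00 = 135 minutes
Angular displacement: 135 x 0.5 = 67.5 degrees

Final answer: 67.5 degrees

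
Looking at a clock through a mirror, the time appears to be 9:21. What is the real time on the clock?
Reflection across the vertical (12-6) axis maps a hand at angle A degrees to (360 - A) degrees, which sends a reading of T minutes past 12:00 to (720 - T) minutes past 12:00.
Mirror reads 9:21 = 561 minutes past 12:00.
Actual time: (720 - 561) mod 720 = 159 minutes = 2:39.

Final answer: 2:39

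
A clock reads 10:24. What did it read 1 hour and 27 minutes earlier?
Starting time: 10:24 = 624 total minutes past 12:00
Subtracting: 1 hour and 27 minutes = 87 minutes
624 - 87 = 537 minutes
= 8 hours and 57 minutes past 12:00 = 8:57

Final answer: 8:57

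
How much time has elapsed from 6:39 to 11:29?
From 6:39 to 11:29:
(11 x 60 + 29) - (6 x 60 + 39) = 689 - 399 = 290 minutes
= 4 hours and 50 minutes

Final answer: 4 hours and 50 minutes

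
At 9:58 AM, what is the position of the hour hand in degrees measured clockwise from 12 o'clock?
The hour hand moves 30 degrees per hour and 0.5 degrees per minute.
At 9:58: (9) x 30 + 58 x 0.5 = 270 + 29 = 299 degrees

Final answer: 299 degrees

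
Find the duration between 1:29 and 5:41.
From 1:29 to 5:41:
(5 x 60 + 41) - (1 x 60 + 29) = 341 - 89 = 252 minutes
= 4 hours and 12 minutes

Final answer: 4 hours and 12 minutes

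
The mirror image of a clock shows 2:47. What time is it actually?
Reflection across the vertical (12-6) axis maps a hand at angle A degrees to (360 - A) degrees, which sends a reading of T minutes past 12:00 to (720 - T) minutes past 12:00.
Mirror reads 2:47 = 167 minutes past 12:00.
Actual time: (720 - 167) mod 720 = 553 minutes = 9:13.

Final answer: 9:13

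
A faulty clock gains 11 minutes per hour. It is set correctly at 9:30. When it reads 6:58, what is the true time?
For every 60 true minutes, the faulty clock advances 71 minutes, so 1 faulty-clock minute corresponds to 60/71 true minutes.
From 9:30 to 6:58 on the faulty dial is 568 minutes.
True elapsed: 568 x 60/71 = 480 minutes = 8 hours.
True time: 9:30 + 8 hours = 5:30.

Final answer: 5:30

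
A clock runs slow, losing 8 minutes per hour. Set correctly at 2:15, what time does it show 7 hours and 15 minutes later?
For every 60 true minutes, the faulty clock advances 60 - 8 = 52 minutes.
True elapsed: 7 hours and 15 minutes = 435 minutes.
Faulty clock advances: 435 x 52/60 = 377 minutes (drift: 58 minutes behind).
Shown time: 2:15 + 377 minutes = 8:32.

Final answer: 8:32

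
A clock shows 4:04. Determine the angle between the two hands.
Hour hand position: 4 x 30 + 4 x 0.5 = 122 degrees
Minute hand position: 4 x 6 = 24 degrees
Difference: |122 - 24| = 98 degrees
The angle between the hands is 98 degrees

Final answer: 98 degrees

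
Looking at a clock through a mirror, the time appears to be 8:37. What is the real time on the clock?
Reflection across the vertical (12-6) axis maps a hand at angle A degrees to (360 - A) degrees, which sends a reading of T minutes past 12:00 to (720 - T) minutes past 12:00.
Mirror reads 8:37 = 517 minutes past 12:00.
Actual time: (720 - 517) mod 720 = 203 minutes = 3:23.

Final answer: 3:23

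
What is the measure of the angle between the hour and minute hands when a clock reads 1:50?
Hour hand position: 1 x 30 + 50 x 0.5 = 55 degrees
Minute hand position: 50 x 6 = 300 degrees
Difference: |55 - 300| = 245 degrees
Since 245 > 180, the smaller angle is 360 - 245 = 115 degrees

Final answer: 115 degrees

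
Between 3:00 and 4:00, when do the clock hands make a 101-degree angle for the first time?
At t minutes past 3:00, the hour hand is at 30 x 3 + 0.5t degrees and the minute hand is at 6t degrees.
The smaller angle between them is 101 degrees when |30H - 5.5t| = 101 or |30H - 5.5t| = 259.
With H = 3, solve 30 x 3 - 5.5t = +/- target for each target:
  t = (30 x 3 - 101) / 5.5 = -2 (outside (0, 60))
  t = (30 x 3 + 101) / 5.5 = 34.73
  t = (30 x 3 - 259) / 5.5 = -30.73 (outside (0, 60))
  t = (30 x 3 + 259) / 5.5 = 63.45 (outside (0, 60))
Valid solutions in (0, 60): {34.73} minutes.
The first occurrence is t = 34.73 minutes.
The hands form a 101-degree angle at 34.73 minutes past 3:00.

Final answer: 34.73 minutes past 3:00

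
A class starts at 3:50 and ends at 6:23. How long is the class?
From 3:50 to 6:23:
(6 x 60 + 23) - (3 x 60 + 50) = 383 - 230 = 153 minutes
= 2 hours and 33 minutes

Final answer: 2 hours and 33 minutes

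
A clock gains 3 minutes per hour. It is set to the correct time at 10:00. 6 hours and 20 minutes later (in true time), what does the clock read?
For every 60 true minutes, the faulty clock advances 60 + 3 = 63 minutes.
True elapsed: 6 hours and 20 minutes = 380 minutes.
Faulty clock advances: 380 x 63/60 = 399 minutes (drift: 19 minutes ahead).
Shown time: 10:00 + 399 minutes = 4:39.

Final answer: 4:39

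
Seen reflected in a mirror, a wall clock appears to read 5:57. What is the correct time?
Reflection across the vertical (12-6) axis maps a hand at angle A degrees to (360 - A) degrees, which sends a reading of T minutes past 12:00 to (720 - T) minutes past 12:00.
Mirror reads 5:57 = 357 minutes past 12:00.
Actual time: (720 - 357) mod 720 = 363 minutes = 6:03.

Final answer: 6:03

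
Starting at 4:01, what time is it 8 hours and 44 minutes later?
Starting time: 4:01
Adding 44 minutes to 1 minute: 1 + 44 = 45 minutes
Adding 8 hours: 4 + 8 = 12
Final time: 12:45

Final answer: 12:45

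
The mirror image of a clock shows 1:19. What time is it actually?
Reflection across the vertical (12-6) axis maps a hand at angle A degrees to (360 - A) degrees, which sends a reading of T minutes past 12:00 to (720 - T) minutes past 12:00.
Mirror reads 1:19 = 79 minutes past 12:00.
Actual time: (720 - 79) mod 720 = 641 minutes = 10:41.

Final answer: 10:41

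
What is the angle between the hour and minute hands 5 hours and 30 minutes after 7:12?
First find the time 5 hours and 30 minutes after 7:12.
Total minutes: 7 x 60 + 12 + 5 x 60 + 30 = 762.
762 mod 720 = 42 minutes = 12:42.
Now compute the angle at 12:42:
Hour hand: 0 x 30 + 42 x 0.5 = 21 degrees
Minute hand: 42 x 6 = 252 degrees
Difference: |21 - 252| = 231 degrees
Smaller angle: 360 - 231 = 129 degrees

Final answer: 129 degrees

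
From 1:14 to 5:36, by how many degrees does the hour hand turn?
The hour hand moves 0.5 degrees per minute.
Time elapsed: 5:36 - 1:14 = 262 minutes
Angular displacement: 262 x 0.5 = 131 degrees

Final answer: 131 degrees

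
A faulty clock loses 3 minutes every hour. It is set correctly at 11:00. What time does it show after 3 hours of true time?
For every 60 true minutes, the faulty clock advances 60 - 3 = 57 minutes.
True elapsed: 3 hours = 180 minutes.
Faulty clock advances: 180 x 57/60 = 171 minutes (drift: 9 minutes behind).
Shown time: 11:00 + 171 minutes = 1:51.

Final answer: 1:51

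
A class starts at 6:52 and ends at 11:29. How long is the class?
From 6:52 to 11:29:
(11 x 60 + 29) - (6 x 60 + 52) = 689 - 412 = 277 minutes
= 4 hours and 37 minutes

Final answer: 4 hours and 37 minutes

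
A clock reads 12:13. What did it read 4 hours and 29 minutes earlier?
Starting time: 12:13 = 13 total minutes past 12:00
Subtracting: 4 hours and 29 minutes = 269 minutes
13 - 269 = -256 (negative, add 12 hours = 720) = 464 minutes
= 7 hours and 44 minutes past 12:00 = 7:44

Final answer: 7:44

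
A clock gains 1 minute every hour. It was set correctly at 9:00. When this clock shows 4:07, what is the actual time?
For every 60 true minutes, the faulty clock advances 61 minutes, so 1 faulty-clock minute corresponds to 60/61 true minutes.
From 9:00 to 4:07 on the faulty dial is 427 minutes.
True elapsed: 427 x 60/61 = 420 minutes = 7 hours.
True time: 9:00 + 7 hours = 4:00.

Final answer: 4:00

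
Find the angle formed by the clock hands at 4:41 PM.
Hour hand position: 4 x 30 + 41 x 0.5 = 140.5 degrees
Minute hand position: 41 x 6 = 246 degrees
Difference: |140.5 - 246| = 105.5 degrees
The angle between the hands is 105.5 degrees

Final answer: 105.5 degrees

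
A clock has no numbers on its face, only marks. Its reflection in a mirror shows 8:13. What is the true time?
Reflection across the vertical (12-6) axis maps a hand at angle A degrees to (360 - A) degrees, which sends a reading of T minutes past 12:00 to (720 - T) minutes past 12:00.
Mirror reads 8:13 = 493 minutes past 12:00.
Actual time: (720 - 493) mod 720 = 227 minutes = 3:47.

Final answer: 3:47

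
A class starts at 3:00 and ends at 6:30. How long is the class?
From 3:00 to 6:30:
(6 x 60 + 30) - (3 x 60 + 0) = 390 - 180 = 210 minutes
= 3 hours and 30 minutes

Final answer: 3 hours and 30 minutes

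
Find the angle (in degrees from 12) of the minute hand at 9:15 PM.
The minute hand moves 6 degrees per minute.
At 9:15: 15 x 6 = 90 degrees

Final answer: 90 degrees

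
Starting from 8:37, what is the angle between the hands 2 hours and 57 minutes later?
First find the time 2 hours and 57 minutes after 8:37.
Total minutes: 8 x 60 + 37 + 2 x 60 + 57 = 694.
694 mod 720 = 694 minutes = 11:34.
Now compute the angle at 11:34:
Hour hand: 11 x 30 + 34 x 0.5 = 347 degrees
Minute hand: 34 x 6 = 204 degrees
Difference: |347 - 204| = 143 degrees
The angle is 143 degrees

Final answer: 143 degrees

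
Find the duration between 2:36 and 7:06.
From 2:36 to 7:06:
(7 x 60 + 6) - (2 x 60 + 36) = 426 - 156 = 270 minutes
= 4 hours and 30 minutes

Final answer: 4 hours and 30 minutes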